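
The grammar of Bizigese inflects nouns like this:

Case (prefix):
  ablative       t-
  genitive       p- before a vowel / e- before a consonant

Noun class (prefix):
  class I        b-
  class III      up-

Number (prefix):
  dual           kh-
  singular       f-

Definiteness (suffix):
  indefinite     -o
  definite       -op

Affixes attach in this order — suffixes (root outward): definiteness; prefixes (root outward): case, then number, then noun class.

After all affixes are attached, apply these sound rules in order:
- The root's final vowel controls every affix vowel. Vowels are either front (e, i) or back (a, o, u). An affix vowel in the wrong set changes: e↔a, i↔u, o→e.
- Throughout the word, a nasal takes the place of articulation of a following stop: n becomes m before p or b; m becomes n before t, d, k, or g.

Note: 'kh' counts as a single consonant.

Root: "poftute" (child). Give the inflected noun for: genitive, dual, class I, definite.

bkhepoftuteep

Attach case genitive e- (before consonant 'p') → epoftute.
Attach definiteness definite -op → epoftuteop.
Attach number dual kh- → khepoftuteop.
Attach noun class class I b- → bkhepoftuteop.
Apply vowel harmony: bkhepoftuteop → bkhepoftuteep.
Nasal assimilation: no change.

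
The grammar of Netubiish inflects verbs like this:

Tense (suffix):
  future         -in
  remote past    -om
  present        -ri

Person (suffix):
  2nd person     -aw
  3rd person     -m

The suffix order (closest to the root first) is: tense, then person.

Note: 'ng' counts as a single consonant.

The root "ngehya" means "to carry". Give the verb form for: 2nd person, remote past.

ngehyaomaw

Attach tense remote past -om → ngehyaom.
Attach person 2nd person -aw → ngehyaomaw.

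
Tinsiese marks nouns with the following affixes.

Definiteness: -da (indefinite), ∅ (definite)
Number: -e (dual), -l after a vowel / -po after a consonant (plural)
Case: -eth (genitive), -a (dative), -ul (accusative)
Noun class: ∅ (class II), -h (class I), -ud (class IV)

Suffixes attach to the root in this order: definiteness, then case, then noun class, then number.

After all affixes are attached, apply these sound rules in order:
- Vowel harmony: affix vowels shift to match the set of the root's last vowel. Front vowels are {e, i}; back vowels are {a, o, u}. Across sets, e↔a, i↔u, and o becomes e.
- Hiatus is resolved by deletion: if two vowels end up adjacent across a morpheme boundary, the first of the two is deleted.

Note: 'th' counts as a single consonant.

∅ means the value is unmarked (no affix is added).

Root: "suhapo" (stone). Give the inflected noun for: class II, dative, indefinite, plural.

suhapodal

Attach definiteness indefinite -da → suhapoda.
Attach case dative -a → suhapodaa.
noun class = class II: zero marking, form stays suhapodaa.
Attach number plural -l (after vowel 'a') → suhapodaal.
Vowel harmony: no change.
Apply vowel deletion: suhapodaal → suhapodal.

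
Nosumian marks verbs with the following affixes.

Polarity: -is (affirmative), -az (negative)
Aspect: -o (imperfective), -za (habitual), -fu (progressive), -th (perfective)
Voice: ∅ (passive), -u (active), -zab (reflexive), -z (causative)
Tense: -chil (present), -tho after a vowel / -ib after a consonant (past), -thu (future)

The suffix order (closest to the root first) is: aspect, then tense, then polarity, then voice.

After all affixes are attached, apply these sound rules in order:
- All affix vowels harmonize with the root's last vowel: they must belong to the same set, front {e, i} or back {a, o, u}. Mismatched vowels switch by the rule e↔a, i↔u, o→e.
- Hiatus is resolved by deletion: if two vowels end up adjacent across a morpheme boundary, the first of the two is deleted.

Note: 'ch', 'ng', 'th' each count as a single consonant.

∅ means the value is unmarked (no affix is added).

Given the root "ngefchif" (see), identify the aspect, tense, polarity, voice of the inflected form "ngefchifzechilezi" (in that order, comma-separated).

habitual, present, negative, active

Segment: ngefchif-za-chil-az-u.
aspect: -za → habitual.
tense: -chil → present.
polarity: -az → negative.
voice: -u → active.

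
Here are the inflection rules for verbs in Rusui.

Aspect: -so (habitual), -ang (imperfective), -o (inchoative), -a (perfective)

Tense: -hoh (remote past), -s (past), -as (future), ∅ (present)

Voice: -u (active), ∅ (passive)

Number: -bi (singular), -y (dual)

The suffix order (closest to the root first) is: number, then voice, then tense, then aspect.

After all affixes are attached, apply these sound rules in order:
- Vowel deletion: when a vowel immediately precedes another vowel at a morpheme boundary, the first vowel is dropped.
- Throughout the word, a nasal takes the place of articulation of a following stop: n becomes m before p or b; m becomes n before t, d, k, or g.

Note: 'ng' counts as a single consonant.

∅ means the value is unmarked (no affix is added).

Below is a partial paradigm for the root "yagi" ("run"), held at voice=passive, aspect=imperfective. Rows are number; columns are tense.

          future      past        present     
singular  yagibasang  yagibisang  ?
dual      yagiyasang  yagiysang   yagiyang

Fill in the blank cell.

yagibang

Attach number singular -bi → yagibi.
voice = passive: zero marking, form stays yagibi.
tense = present: zero marking, form stays yagibi.
Attach aspect imperfective -ang → yagibiang.
Apply vowel deletion: yagibiang → yagibang.
Nasal assimilation: no change.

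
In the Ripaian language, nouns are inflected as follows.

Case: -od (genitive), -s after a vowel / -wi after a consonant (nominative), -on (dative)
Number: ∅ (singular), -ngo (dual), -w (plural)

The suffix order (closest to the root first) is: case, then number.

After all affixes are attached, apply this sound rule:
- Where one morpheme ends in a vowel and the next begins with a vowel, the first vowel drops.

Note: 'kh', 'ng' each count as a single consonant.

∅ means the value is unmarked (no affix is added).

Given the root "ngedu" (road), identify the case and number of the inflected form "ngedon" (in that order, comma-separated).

dative, singular

Segment: ngedu-on.
case: -on → dative.
number: ∅ → singular.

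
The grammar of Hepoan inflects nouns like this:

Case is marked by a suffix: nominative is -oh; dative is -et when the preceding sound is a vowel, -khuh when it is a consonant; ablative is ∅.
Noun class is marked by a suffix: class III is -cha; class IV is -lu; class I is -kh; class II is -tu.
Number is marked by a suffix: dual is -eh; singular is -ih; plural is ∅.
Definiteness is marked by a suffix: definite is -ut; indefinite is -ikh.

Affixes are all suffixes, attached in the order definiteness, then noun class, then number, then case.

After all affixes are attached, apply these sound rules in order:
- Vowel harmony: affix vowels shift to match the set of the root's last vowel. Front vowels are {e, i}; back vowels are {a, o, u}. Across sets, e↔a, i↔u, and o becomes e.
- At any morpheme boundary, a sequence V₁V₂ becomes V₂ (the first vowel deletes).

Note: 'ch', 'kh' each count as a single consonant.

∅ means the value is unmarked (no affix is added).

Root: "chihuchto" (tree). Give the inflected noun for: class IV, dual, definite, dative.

Attach definiteness definite -ut → chihuchtout.
Attach noun class class IV -lu → chihuchtoutlu.
Attach number dual -eh → chihuchtoutlueh.
Attach case dative -khuh (after consonant 'h') → chihuchtoutluehkhuh.
Apply vowel harmony: chihuchtoutluehkhuh → chihuchtoutluahkhuh.
Apply vowel deletion: chihuchtoutluahkhuh → chihuchtutlahkhuh.

chihuchtutlahkhuh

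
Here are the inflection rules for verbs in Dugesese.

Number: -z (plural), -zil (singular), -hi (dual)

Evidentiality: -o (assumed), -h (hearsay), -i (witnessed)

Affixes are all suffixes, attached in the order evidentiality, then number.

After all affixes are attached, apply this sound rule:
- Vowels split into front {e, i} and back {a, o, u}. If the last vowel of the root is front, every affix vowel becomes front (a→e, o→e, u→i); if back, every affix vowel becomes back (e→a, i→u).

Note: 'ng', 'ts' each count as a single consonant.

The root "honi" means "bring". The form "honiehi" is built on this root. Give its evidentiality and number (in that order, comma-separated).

Segment: honi-o-hi.
evidentiality: -o → assumed.
number: -hi → dual.

assumed, dual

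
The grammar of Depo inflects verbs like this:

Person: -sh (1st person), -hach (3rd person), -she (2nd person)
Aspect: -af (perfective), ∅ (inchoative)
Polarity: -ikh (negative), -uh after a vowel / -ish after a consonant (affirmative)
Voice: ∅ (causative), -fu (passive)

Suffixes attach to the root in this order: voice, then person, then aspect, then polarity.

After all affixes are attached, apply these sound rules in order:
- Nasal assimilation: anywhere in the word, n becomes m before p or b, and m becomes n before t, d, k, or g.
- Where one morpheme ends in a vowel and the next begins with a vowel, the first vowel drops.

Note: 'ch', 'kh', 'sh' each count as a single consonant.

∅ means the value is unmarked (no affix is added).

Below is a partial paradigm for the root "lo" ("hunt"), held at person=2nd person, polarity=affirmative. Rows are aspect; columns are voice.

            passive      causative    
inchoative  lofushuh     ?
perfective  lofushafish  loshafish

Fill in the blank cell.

voice = causative: zero marking, form stays lo.
Attach person 2nd person -she → loshe.
aspect = inchoative: zero marking, form stays loshe.
Attach polarity affirmative -uh (after vowel 'e') → losheuh.
Nasal assimilation: no change.
Apply vowel deletion: losheuh → loshuh.

loshuh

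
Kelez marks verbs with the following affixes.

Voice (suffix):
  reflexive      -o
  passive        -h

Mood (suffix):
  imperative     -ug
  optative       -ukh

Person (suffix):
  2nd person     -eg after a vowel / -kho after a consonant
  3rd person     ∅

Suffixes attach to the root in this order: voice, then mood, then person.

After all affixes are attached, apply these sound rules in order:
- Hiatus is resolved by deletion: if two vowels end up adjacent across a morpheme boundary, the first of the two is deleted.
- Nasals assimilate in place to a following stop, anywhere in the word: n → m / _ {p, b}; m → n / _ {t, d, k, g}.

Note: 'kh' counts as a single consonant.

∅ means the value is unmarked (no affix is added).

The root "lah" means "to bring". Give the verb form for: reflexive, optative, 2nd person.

Attach voice reflexive -o → laho.
Attach mood optative -ukh → lahoukh.
Attach person 2nd person -kho (after consonant 'kh') → lahoukhkho.
Apply vowel deletion: lahoukhkho → lahukhkho.
Nasal assimilation: no change.

lahukhkho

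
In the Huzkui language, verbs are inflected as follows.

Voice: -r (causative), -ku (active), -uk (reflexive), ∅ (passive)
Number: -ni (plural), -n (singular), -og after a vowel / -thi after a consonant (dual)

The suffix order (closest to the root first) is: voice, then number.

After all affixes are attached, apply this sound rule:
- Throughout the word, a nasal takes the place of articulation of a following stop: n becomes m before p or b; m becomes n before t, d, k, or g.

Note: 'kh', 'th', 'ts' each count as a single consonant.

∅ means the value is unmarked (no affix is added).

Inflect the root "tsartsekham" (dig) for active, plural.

tsartsekhankuni

Attach voice active -ku → tsartsekhamku.
Attach number plural -ni → tsartsekhamkuni.
Apply nasal assimilation: tsartsekhamkuni → tsartsekhankuni.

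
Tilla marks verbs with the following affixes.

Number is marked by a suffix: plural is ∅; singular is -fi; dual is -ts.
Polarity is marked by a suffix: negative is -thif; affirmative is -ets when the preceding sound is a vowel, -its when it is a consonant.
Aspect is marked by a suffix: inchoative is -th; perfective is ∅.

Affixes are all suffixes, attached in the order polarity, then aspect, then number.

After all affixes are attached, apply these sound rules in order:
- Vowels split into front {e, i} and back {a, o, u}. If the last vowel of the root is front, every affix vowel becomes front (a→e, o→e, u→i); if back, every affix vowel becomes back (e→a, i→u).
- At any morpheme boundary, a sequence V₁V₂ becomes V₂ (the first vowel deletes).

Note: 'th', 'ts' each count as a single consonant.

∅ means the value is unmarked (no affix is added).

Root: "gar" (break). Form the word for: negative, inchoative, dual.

Attach polarity negative -thif → garthif.
Attach aspect inchoative -th → garthifth.
Attach number dual -ts → garthifthts.
Apply vowel harmony: garthifthts → garthufthts.
Vowel deletion: no change.

garthufthts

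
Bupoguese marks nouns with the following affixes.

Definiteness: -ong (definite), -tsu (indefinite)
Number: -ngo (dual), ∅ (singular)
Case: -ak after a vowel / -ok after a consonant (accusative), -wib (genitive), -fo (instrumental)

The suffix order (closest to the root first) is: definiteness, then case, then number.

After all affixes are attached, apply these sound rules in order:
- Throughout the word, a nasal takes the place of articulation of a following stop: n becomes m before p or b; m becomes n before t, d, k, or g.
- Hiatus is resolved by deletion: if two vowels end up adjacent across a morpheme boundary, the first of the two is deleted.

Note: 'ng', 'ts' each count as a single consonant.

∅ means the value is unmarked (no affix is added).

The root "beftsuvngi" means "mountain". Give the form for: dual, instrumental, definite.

beftsuvngongfongo

Attach definiteness definite -ong → beftsuvngiong.
Attach case instrumental -fo → beftsuvngiongfo.
Attach number dual -ngo → beftsuvngiongfongo.
Nasal assimilation: no change.
Apply vowel deletion: beftsuvngiongfongo → beftsuvngongfongo.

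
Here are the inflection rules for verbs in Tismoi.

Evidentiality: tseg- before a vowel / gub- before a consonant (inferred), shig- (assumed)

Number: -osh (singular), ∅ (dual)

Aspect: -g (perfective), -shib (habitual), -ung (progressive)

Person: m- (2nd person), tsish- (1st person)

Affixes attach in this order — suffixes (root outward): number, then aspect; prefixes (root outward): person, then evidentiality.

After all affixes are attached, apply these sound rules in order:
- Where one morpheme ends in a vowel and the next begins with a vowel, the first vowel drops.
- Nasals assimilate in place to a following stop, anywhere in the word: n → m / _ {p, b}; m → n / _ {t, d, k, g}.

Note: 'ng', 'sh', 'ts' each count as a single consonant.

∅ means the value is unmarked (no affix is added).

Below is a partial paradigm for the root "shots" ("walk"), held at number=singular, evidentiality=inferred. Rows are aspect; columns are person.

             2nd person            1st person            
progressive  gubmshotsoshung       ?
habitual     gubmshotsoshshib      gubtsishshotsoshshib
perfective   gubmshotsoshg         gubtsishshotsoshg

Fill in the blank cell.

Attach person 1st person tsish- → tsishshots.
Attach number singular -osh → tsishshotsosh.
Attach evidentiality inferred gub- (before consonant 'ts') → gubtsishshotsosh.
Attach aspect progressive -ung → gubtsishshotsoshung.
Vowel deletion: no change.
Nasal assimilation: no change.

gubtsishshotsoshung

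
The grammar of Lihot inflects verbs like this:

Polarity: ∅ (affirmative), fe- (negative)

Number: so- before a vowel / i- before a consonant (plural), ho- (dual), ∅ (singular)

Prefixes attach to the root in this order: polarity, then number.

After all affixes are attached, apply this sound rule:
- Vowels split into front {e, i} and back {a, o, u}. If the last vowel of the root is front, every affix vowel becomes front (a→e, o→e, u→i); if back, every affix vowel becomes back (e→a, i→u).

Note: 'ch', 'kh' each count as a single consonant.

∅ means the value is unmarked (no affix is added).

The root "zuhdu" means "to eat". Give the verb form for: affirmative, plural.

uzuhdu

polarity = affirmative: zero marking, form stays zuhdu.
Attach number plural i- (before consonant 'z') → izuhdu.
Apply vowel harmony: izuhdu → uzuhdu.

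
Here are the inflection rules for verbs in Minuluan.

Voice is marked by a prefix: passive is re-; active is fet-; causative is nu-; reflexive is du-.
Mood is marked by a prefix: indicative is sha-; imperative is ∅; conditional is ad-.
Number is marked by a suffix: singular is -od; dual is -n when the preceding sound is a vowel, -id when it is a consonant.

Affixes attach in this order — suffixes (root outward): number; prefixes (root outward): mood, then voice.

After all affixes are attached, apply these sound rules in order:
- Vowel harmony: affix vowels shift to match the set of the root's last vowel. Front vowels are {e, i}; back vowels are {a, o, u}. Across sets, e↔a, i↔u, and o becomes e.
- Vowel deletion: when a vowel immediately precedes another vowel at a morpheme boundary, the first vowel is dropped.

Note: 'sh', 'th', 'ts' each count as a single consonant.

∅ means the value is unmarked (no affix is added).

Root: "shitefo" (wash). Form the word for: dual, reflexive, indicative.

dushashitefon

Attach number dual -n (after vowel 'o') → shitefon.
Attach mood indicative sha- → shashitefon.
Attach voice reflexive du- → dushashitefon.
Vowel harmony: no change.
Vowel deletion: no change.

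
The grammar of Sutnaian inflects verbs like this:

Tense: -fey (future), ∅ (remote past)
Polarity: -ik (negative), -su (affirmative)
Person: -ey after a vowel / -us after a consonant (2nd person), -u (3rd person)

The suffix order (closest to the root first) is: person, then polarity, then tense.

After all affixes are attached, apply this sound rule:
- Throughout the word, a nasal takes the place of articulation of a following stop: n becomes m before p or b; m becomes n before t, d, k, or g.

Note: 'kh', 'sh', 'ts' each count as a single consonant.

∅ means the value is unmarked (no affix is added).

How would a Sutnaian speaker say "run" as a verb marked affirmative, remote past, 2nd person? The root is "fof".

fofussu

Attach person 2nd person -us (after consonant 'f') → fofus.
Attach polarity affirmative -su → fofussu.
tense = remote past: zero marking, form stays fofussu.
Nasal assimilation: no change.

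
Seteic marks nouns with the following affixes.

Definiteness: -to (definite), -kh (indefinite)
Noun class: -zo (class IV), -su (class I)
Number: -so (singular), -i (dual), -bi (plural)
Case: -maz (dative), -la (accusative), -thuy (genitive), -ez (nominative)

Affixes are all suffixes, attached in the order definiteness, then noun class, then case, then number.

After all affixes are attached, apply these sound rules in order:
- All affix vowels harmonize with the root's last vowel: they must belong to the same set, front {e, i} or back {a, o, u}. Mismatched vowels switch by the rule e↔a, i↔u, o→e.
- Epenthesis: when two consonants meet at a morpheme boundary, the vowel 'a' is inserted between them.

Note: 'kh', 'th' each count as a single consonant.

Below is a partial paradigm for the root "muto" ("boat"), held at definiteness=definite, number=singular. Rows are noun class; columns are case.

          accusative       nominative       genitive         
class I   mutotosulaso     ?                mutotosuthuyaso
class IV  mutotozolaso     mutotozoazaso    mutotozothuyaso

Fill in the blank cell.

mutotosuazaso

Attach definiteness definite -to → mutoto.
Attach noun class class I -su → mutotosu.
Attach case nominative -ez → mutotosuez.
Attach number singular -so → mutotosuezso.
Apply vowel harmony: mutotosuezso → mutotosuazso.
Apply epenthesis: mutotosuazso → mutotosuazaso.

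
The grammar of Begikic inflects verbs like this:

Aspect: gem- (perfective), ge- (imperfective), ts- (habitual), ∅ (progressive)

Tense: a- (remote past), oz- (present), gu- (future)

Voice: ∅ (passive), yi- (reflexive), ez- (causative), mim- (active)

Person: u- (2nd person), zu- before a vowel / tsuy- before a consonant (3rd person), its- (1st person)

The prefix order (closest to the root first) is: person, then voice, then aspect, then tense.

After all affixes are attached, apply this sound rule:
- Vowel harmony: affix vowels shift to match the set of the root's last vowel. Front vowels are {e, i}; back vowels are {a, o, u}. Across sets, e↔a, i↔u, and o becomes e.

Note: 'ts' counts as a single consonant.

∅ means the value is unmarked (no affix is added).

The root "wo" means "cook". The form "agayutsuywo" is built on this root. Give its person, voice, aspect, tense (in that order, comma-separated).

3rd person, reflexive, imperfective, remote past

Segment: a-ge-yi-tsuy-wo.
person: zu/tsuy- → 3rd person.
voice: yi- → reflexive.
aspect: ge- → imperfective.
tense: a- → remote past.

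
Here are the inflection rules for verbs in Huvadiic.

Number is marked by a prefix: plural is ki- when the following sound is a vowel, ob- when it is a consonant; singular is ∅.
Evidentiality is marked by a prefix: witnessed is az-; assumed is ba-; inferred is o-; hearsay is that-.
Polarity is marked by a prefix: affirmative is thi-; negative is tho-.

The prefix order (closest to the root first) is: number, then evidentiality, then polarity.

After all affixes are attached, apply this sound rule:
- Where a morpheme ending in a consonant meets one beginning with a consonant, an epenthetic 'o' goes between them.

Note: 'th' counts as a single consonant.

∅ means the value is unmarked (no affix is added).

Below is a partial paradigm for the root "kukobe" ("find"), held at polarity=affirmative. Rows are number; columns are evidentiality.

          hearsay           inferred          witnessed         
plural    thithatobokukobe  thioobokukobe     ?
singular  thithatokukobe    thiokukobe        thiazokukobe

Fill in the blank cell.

thiazobokukobe

Attach number plural ob- (before consonant 'k') → obkukobe.
Attach evidentiality witnessed az- → azobkukobe.
Attach polarity affirmative thi- → thiazobkukobe.
Apply epenthesis: thiazobkukobe → thiazobokukobe.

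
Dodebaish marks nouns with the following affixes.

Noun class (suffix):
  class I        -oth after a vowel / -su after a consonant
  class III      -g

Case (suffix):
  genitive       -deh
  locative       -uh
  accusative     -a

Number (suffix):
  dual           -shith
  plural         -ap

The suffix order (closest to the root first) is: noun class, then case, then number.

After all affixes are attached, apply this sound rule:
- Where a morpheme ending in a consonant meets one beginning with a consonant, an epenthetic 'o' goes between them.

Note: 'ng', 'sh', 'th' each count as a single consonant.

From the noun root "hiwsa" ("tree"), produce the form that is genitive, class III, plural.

hiwsagodehap

Attach noun class class III -g → hiwsag.
Attach case genitive -deh → hiwsagdeh.
Attach number plural -ap → hiwsagdehap.
Apply epenthesis: hiwsagdehap → hiwsagodehap.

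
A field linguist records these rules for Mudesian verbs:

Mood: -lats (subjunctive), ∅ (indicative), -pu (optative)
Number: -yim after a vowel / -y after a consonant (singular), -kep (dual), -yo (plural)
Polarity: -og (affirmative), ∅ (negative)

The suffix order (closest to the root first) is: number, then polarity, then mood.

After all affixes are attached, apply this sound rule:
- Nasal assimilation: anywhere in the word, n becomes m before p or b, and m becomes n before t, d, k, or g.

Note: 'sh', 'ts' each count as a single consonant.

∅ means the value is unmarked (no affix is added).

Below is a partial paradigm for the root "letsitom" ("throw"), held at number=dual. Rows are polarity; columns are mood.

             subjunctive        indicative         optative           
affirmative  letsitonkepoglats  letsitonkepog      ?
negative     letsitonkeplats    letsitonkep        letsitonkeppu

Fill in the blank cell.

letsitonkepogpu

Attach number dual -kep → letsitomkep.
Attach polarity affirmative -og → letsitomkepog.
Attach mood optative -pu → letsitomkepogpu.
Apply nasal assimilation: letsitomkepogpu → letsitonkepogpu.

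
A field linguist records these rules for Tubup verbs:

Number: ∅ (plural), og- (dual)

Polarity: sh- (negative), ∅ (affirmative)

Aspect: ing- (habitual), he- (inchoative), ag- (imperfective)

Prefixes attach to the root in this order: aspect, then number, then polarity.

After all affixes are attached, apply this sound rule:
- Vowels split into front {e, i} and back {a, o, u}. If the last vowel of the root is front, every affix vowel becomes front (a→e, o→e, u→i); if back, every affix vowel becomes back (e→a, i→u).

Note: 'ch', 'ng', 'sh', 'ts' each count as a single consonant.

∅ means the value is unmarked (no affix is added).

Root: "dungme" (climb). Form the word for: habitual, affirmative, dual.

Attach aspect habitual ing- → ingdungme.
Attach number dual og- → ogingdungme.
polarity = affirmative: zero marking, form stays ogingdungme.
Apply vowel harmony: ogingdungme → egingdungme.

egingdungme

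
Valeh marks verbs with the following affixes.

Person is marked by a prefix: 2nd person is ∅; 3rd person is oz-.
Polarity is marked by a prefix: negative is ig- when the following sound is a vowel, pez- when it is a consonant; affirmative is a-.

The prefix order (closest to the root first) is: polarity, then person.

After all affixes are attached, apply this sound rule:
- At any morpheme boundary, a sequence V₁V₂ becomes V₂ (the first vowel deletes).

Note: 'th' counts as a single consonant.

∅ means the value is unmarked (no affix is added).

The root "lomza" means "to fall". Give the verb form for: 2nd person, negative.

Attach polarity negative pez- (before consonant 'l') → pezlomza.
person = 2nd person: zero marking, form stays pezlomza.
Vowel deletion: no change.

pezlomza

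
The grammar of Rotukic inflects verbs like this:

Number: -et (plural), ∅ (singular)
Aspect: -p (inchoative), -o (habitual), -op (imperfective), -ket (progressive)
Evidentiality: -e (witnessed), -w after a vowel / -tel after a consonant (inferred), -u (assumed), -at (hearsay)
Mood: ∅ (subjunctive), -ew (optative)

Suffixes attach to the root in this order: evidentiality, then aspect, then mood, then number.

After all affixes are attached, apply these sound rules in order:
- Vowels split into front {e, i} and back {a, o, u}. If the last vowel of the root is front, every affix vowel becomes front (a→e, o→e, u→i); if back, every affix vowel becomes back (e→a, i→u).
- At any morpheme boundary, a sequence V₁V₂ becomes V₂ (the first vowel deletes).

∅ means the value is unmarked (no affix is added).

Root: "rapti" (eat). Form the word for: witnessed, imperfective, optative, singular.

Attach evidentiality witnessed -e → raptie.
Attach aspect imperfective -op → raptieop.
Attach mood optative -ew → raptieopew.
number = singular: zero marking, form stays raptieopew.
Apply vowel harmony: raptieopew → raptieepew.
Apply vowel deletion: raptieepew → raptepew.

raptepew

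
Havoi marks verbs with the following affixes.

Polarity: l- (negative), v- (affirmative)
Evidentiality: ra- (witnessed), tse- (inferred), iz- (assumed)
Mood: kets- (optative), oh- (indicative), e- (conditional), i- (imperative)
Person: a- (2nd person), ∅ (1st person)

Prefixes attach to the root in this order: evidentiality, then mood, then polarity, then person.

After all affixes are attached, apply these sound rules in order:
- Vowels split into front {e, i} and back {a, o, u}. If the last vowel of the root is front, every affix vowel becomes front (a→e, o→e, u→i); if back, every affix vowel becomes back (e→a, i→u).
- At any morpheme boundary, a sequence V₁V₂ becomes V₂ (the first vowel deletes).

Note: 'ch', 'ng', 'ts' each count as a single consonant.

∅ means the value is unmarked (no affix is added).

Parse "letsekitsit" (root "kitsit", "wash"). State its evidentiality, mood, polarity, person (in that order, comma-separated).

Segment: l-e-tse-kitsit.
evidentiality: tse- → inferred.
mood: e- → conditional.
polarity: l- → negative.
person: ∅ → 1st person.

inferred, conditional, negative, 1st person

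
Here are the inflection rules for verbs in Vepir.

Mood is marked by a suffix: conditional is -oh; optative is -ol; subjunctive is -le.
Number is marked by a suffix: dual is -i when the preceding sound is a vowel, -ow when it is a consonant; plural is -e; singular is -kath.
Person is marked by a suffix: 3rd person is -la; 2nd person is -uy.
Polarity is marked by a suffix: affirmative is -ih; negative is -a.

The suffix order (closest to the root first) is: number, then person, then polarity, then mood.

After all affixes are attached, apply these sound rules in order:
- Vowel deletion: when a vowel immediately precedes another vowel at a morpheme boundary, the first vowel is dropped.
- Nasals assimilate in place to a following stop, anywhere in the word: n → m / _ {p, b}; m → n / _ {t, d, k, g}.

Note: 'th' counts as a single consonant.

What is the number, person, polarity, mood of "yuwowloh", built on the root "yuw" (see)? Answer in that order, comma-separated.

dual, 3rd person, negative, conditional

Segment: yuw-ow-la-a-oh.
number: -i/ow → dual.
person: -la → 3rd person.
polarity: -a → negative.
mood: -oh → conditional.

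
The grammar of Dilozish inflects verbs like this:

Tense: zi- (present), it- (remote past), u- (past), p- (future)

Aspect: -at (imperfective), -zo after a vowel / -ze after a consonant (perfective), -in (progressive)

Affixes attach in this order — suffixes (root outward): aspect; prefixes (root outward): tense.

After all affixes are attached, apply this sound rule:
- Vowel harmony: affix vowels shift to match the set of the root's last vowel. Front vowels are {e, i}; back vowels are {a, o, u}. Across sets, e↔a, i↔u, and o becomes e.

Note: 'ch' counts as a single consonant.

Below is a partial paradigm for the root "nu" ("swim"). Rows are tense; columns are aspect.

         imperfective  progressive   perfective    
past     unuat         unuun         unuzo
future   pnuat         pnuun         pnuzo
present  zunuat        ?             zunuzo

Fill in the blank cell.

zunuun

Attach tense present zi- → zinu.
Attach aspect progressive -in → zinuin.
Apply vowel harmony: zinuin → zunuun.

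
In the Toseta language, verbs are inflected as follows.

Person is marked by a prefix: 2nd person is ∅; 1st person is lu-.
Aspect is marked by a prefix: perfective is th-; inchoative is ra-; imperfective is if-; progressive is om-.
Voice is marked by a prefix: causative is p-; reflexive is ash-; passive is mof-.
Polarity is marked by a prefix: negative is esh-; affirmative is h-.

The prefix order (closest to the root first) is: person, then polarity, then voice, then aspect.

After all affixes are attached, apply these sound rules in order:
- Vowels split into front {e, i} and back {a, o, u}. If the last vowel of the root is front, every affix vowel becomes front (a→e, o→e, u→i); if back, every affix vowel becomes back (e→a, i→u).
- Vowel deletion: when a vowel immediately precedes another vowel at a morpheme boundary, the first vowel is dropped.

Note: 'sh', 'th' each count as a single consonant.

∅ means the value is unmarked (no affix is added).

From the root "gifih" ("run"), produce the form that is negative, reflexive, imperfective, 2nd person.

ifesheshgifih

person = 2nd person: zero marking, form stays gifih.
Attach polarity negative esh- → eshgifih.
Attach voice reflexive ash- → asheshgifih.
Attach aspect imperfective if- → ifasheshgifih.
Apply vowel harmony: ifasheshgifih → ifesheshgifih.
Vowel deletion: no change.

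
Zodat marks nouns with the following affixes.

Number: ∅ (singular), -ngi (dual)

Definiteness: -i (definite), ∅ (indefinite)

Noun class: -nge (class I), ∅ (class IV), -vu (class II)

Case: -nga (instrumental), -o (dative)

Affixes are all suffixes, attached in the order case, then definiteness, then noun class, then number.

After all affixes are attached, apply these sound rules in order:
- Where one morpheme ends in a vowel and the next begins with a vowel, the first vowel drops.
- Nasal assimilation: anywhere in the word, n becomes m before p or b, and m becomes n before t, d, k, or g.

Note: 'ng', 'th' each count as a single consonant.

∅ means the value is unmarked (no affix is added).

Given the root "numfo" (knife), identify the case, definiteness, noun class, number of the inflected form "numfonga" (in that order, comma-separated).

Segment: numfo-nga.
case: -nga → instrumental.
definiteness: ∅ → indefinite.
noun class: ∅ → class IV.
number: ∅ → singular.

instrumental, indefinite, class IV, singular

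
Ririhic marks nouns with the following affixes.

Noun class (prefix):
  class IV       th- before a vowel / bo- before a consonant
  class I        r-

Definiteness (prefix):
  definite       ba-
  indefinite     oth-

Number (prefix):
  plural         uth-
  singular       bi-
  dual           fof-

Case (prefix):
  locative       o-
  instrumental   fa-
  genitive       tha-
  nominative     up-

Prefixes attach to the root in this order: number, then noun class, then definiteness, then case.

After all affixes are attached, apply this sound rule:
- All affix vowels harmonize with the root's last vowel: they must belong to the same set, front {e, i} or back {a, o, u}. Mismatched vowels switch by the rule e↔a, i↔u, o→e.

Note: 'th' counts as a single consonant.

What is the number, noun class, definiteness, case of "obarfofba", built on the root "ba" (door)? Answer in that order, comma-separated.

Segment: o-ba-r-fof-ba.
number: fof- → dual.
noun class: r- → class I.
definiteness: ba- → definite.
case: o- → locative.

dual, class I, definite, locative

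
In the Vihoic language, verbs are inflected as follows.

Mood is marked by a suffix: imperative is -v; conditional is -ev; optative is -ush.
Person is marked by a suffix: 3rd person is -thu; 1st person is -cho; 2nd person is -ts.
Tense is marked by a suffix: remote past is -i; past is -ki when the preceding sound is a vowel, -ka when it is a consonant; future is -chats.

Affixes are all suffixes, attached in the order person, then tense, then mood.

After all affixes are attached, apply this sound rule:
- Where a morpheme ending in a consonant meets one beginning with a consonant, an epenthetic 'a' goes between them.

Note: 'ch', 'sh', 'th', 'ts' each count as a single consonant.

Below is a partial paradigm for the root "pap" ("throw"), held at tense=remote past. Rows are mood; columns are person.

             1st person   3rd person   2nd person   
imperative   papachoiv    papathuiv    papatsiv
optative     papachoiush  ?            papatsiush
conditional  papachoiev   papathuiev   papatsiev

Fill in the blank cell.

papathuiush

Attach person 3rd person -thu → papthu.
Attach tense remote past -i → papthui.
Attach mood optative -ush → papthuiush.
Apply epenthesis: papthuiush → papathuiush.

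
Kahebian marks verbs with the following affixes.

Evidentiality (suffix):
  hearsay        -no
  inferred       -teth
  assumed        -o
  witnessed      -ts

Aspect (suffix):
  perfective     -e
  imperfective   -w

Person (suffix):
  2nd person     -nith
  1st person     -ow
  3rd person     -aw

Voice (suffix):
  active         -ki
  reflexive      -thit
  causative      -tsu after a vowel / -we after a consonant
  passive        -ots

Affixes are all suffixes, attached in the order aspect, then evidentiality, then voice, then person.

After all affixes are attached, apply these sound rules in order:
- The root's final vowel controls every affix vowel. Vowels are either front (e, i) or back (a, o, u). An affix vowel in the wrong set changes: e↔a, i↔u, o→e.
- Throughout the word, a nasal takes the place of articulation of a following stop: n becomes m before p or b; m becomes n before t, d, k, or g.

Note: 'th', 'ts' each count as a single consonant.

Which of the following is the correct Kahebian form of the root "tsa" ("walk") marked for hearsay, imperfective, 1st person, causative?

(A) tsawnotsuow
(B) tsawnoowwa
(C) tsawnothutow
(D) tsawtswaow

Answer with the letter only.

Attach aspect imperfective -w → tsaw.
Attach evidentiality hearsay -no → tsawno.
Attach voice causative -tsu (after vowel 'o') → tsawnotsu.
Attach person 1st person -ow → tsawnotsuow.
Vowel harmony: no change.
Nasal assimilation: no change.
So the correct form is tsawnotsuow, option (A).
(C) tsawnothutow is wrong: it uses reflexive instead of causative for voice.
(D) tsawtswaow is wrong: it uses witnessed instead of hearsay for evidentiality.
(B) tsawnoowwa is wrong: it has the affixes in the wrong order.

A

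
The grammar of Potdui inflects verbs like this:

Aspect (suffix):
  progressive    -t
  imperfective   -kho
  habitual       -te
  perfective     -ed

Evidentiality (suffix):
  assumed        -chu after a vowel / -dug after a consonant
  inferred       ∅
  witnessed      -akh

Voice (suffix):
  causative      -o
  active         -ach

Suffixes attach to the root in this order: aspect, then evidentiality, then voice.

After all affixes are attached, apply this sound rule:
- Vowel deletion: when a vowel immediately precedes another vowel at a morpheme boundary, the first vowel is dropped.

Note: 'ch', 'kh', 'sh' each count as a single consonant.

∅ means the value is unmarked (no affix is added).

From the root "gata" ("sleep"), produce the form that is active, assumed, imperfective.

Attach aspect imperfective -kho → gatakho.
Attach evidentiality assumed -chu (after vowel 'o') → gatakhochu.
Attach voice active -ach → gatakhochuach.
Apply vowel deletion: gatakhochuach → gatakhochach.

gatakhochach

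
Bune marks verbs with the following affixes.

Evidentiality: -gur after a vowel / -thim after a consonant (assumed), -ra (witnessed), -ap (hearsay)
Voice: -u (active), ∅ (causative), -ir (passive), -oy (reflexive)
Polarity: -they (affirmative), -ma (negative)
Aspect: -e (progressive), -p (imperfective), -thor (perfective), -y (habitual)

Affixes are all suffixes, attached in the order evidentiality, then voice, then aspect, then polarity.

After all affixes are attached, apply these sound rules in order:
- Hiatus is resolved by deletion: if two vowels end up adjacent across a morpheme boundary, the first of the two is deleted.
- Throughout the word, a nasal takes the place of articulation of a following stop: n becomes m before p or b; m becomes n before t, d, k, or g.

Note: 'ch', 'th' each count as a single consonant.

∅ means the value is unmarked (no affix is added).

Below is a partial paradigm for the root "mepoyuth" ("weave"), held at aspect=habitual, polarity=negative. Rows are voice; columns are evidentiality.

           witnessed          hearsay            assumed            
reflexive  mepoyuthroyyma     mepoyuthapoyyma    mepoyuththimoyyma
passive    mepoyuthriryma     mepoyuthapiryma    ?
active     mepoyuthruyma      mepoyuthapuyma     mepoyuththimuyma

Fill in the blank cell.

mepoyuththimiryma

Attach evidentiality assumed -thim (after consonant 'th') → mepoyuththim.
Attach voice passive -ir → mepoyuththimir.
Attach aspect habitual -y → mepoyuththimiry.
Attach polarity negative -ma → mepoyuththimiryma.
Vowel deletion: no change.
Nasal assimilation: no change.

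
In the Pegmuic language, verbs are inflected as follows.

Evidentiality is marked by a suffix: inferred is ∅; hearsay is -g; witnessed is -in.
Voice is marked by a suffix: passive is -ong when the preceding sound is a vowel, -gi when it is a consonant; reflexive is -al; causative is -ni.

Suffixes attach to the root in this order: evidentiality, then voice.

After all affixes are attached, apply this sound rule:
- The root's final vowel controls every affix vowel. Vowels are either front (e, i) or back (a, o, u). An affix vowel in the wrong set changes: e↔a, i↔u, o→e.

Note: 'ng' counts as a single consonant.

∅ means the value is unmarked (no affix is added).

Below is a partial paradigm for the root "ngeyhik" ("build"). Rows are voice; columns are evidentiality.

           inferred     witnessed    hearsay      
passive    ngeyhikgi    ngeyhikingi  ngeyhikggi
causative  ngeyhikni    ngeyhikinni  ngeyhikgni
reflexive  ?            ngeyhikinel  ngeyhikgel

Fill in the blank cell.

evidentiality = inferred: zero marking, form stays ngeyhik.
Attach voice reflexive -al → ngeyhikal.
Apply vowel harmony: ngeyhikal → ngeyhikel.

ngeyhikel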